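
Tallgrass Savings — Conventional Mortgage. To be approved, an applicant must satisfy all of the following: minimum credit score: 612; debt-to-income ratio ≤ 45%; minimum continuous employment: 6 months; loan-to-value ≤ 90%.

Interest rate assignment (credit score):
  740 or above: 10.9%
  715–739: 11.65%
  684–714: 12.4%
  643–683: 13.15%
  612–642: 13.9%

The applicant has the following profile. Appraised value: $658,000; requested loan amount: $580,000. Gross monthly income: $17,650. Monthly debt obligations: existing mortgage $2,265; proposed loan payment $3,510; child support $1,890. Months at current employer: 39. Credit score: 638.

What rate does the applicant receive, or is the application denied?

Credit score 638 ≥ 612 (meets minimum)
LTV = 580,000/658,000 = 88.1% ≤ 90%
Total monthly debts = (2,265 + 3,510 + 1,890) = 7,665. Debt-to-income = 7,665/17,650 = 43.4% — meets 45% limit
Employment 39 ≥ 6 months
All requirements met. Score 638 falls in the 612–642 tier → 13.9%.

Approved at 13.9%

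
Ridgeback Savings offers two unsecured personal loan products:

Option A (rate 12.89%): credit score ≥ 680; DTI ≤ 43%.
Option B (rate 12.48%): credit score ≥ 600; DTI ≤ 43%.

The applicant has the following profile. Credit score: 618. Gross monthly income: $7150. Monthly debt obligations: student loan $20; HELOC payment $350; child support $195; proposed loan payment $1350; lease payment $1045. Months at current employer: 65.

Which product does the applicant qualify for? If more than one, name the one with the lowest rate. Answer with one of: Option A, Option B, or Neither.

Option B

Total debts = (20 + 350 + 195 + 1,350 + 1,045) = 2,960; DTI = 2,960/7,150 = 41.4%.
Option A: score 618 < 680; DTI 41.4% ≤ 43% → does not qualify.
Option B: score 618 ≥ 600; DTI 41.4% ≤ 43% → qualifies.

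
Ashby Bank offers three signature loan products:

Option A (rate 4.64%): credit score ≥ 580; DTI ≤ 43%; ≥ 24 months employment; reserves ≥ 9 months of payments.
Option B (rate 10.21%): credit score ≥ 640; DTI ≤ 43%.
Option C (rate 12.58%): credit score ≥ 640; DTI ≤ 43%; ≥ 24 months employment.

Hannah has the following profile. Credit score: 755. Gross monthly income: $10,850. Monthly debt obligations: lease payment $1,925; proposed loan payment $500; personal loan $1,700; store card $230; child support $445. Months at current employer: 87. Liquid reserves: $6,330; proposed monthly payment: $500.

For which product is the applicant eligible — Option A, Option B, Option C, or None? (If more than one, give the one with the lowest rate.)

None

Total debts = (1,925 + 500 + 1,700 + 230 + 445) = 4,800; DTI = 4,800/10,850 = 44.2%.
Reserves = 6,330/500 = 12.7 months.
Option A: score 755 ≥ 580; DTI 44.2% > 43%; employment 87 ≥ 24 mo; reserves 12.7 ≥ 9 mo → does not qualify.
Option B: score 755 ≥ 640; DTI 44.2% > 43% → does not qualify.
Option C: score 755 ≥ 640; DTI 44.2% > 43%; employment 87 ≥ 24 mo → does not qualify.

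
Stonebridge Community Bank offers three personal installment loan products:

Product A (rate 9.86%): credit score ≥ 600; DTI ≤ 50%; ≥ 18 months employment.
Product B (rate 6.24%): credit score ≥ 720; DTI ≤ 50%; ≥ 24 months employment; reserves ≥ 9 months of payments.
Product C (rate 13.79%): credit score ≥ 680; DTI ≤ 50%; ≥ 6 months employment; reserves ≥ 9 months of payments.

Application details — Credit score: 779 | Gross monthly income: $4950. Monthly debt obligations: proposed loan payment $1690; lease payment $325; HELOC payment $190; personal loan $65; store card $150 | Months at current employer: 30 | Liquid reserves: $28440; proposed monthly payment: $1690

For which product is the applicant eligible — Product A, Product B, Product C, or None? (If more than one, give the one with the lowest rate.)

Product B

Total debts = (1,690 + 325 + 190 + 65 + 150) = 2,420; DTI = 2,420/4,950 = 48.9%.
Reserves = 28,440/1,690 = 16.8 months.
Product A: score 779 ≥ 600; DTI 48.9% ≤ 50%; employment 30 ≥ 18 mo → qualifies.
Product B: score 779 ≥ 720; DTI 48.9% ≤ 50%; employment 30 ≥ 24 mo; reserves 16.8 ≥ 9 mo → qualifies.
Product C: score 779 ≥ 680; DTI 48.9% ≤ 50%; employment 30 ≥ 6 mo; reserves 16.8 ≥ 9 mo → qualifies.
Qualifying: Product A, Product B, Product C. Lowest rate is 6.24% → Product B.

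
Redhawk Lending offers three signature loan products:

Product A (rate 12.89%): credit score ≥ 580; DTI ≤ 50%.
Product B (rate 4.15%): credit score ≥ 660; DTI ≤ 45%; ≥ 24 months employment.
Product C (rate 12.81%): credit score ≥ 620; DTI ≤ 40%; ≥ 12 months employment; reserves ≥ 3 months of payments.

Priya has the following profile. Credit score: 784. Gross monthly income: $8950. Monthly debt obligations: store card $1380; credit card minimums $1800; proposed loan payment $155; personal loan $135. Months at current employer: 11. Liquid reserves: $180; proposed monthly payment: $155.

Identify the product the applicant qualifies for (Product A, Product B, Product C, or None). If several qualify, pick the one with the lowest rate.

Product A

Total debts = (1,380 + 1,800 + 155 + 135) = 3,470; DTI = 3,470/8,950 = 38.8%.
Reserves = 180/155 = 1.2 months.
Product A: score 784 ≥ 580; DTI 38.8% ≤ 50% → qualifies.
Product B: score 784 ≥ 660; DTI 38.8% ≤ 45%; employment 11 < 24 mo → does not qualify.
Product C: score 784 ≥ 620; DTI 38.8% ≤ 40%; employment 11 < 12 mo; reserves 1.2 < 3 mo → does not qualify.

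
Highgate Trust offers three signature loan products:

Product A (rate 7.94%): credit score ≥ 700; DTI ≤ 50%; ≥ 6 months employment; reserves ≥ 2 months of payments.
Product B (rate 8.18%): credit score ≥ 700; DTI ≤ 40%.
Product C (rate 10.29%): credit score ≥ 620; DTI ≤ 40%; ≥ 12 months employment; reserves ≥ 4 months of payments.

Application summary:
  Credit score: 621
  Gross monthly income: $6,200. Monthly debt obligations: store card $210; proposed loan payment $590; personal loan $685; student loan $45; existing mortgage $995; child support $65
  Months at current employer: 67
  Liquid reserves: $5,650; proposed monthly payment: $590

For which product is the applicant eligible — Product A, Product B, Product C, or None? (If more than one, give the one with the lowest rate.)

Total debts = (210 + 590 + 685 + 45 + 995 + 65) = 2,590; DTI = 2,590/6,200 = 41.8%.
Reserves = 5,650/590 = 9.6 months.
Product A: score 621 < 700; DTI 41.8% ≤ 50%; employment 67 ≥ 6 mo; reserves 9.6 ≥ 2 mo → does not qualify.
Product B: score 621 < 700; DTI 41.8% > 40% → does not qualify.
Product C: score 621 ≥ 620; DTI 41.8% > 40%; employment 67 ≥ 12 mo; reserves 9.6 ≥ 4 mo → does not qualify.

None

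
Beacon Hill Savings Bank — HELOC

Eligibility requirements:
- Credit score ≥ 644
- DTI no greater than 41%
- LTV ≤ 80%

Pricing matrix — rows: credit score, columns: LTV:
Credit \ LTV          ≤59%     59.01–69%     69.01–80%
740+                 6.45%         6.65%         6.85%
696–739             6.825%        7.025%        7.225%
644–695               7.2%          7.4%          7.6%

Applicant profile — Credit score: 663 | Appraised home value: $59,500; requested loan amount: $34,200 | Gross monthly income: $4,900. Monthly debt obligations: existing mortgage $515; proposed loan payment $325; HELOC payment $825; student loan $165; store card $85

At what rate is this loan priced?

7.2%

Credit score 663 ≥ 644; Total monthly debts = (515 + 325 + 825 + 165 + 85) = 1,915. DTI: 1,915 ÷ 4,900 = 39.1%, within the 41% cap
LTV: 34,200 ÷ 59,500 = 57.5%, within 80% cap
Score 663 is in the 644–695 band; LTV 57.5% is in the ≤59% band → 7.2%.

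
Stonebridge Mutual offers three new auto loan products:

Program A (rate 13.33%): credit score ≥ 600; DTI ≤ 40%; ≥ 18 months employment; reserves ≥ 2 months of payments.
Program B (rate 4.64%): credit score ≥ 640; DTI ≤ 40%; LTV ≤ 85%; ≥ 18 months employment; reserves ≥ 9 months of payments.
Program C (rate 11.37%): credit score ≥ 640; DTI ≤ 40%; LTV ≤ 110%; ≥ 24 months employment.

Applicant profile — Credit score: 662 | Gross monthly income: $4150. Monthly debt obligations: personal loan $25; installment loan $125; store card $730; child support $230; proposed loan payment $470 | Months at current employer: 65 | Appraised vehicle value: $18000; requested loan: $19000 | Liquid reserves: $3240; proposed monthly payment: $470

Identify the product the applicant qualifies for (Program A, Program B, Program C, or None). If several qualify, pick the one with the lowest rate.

Total debts = (25 + 125 + 730 + 230 + 470) = 1,580; DTI = 1,580/4,150 = 38.1%.
LTV = 19,000/18,000 = 105.6%.
Reserves = 3,240/470 = 6.9 months.
Program A: score 662 ≥ 600; DTI 38.1% ≤ 40%; employment 65 ≥ 18 mo; reserves 6.9 ≥ 2 mo → qualifies.
Program B: score 662 ≥ 640; DTI 38.1% ≤ 40%; LTV 105.6% > 85%; employment 65 ≥ 18 mo; reserves 6.9 < 9 mo → does not qualify.
Program C: score 662 ≥ 640; DTI 38.1% ≤ 40%; LTV 105.6% ≤ 110%; employment 65 ≥ 24 mo → qualifies.
Qualifying: Program A, Program C. Lowest rate is 11.37% → Program C.

Program C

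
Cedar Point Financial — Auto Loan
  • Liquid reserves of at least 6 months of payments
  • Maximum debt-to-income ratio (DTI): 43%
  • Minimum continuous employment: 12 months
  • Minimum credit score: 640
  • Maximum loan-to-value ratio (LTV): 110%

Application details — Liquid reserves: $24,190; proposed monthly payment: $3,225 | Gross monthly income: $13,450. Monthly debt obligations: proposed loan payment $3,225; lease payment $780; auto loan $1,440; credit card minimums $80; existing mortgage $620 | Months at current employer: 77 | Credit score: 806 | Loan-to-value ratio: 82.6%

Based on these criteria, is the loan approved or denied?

Reserves = 24,190/3,225 = 7.5 months ≥ 6
Total monthly debts = (3,225 + 780 + 1,440 + 80 + 620) = 6,145. DTI: 6,145 ÷ 13,450 = 45.7%, exceeds the 43% cap
Employment 77 ≥ 12 months
Credit score 806 ≥ 640 (meets)
LTV 82.6% — within 110%
Fails on DTI.

Denied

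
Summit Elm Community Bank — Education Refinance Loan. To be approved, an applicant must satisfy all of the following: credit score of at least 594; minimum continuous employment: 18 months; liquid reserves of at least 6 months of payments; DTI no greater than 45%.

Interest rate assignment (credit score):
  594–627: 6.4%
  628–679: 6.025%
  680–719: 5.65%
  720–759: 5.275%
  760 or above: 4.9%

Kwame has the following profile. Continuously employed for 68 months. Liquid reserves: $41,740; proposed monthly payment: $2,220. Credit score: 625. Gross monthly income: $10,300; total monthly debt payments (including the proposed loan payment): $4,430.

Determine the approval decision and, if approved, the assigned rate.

Approved at 6.4%

Credit score 625 ≥ 594 (meets minimum)
Liquid reserves cover 41,740/2,220 = 18.8 months — ≥ 6 required
Employment 68 ≥ 18 months
DTI = 4,430/10,300 = 43% ≤ 45%
All requirements met. Score 625 falls in the 594–627 tier → 6.4%.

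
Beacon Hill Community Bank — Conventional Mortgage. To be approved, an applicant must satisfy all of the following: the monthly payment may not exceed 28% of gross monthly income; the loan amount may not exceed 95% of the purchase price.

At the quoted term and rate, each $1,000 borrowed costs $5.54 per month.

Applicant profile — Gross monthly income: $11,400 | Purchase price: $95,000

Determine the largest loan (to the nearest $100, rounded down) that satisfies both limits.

Payment cap: 28% × $11,400 = $3,192/month.
At $5.54 per $1,000, that supports 3,192/5.54 × 1,000 ≈ $576,173 → $576,100.
LTV cap: 95% × $95,000 = $90,250 → $90,200.
Binding constraint: loan-to-value.

$90,200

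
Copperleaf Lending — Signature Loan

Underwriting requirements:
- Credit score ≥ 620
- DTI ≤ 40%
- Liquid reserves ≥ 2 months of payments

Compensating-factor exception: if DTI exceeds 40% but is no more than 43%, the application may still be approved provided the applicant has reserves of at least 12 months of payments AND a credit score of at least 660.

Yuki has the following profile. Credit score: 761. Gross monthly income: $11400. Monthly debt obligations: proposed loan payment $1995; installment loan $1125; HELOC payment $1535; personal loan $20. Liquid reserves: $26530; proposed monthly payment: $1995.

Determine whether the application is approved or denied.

Credit score 761 ≥ 620 (meets base)
Total debts = (1,995 + 1,125 + 1,535 + 20) = 4,675. DTI: 4,675 ÷ 11,400 = 41%, over the 40% base limit.
Reserves = 26,530/1,995 = 13.3 months ≥ 2
DTI 41% is within the 40%–43% exception band; checking compensating factors.
Override check — reserves: 13.3 mo (ok); score: 761 (ok).
Both compensating conditions met → exception applies.

Approved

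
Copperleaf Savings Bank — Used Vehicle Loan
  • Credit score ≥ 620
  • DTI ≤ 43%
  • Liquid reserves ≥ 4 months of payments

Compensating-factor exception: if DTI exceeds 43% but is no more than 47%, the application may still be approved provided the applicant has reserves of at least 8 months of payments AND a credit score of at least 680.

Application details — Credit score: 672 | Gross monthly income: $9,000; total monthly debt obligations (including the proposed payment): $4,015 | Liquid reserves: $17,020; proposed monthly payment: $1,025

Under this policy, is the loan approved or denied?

Credit score 672 ≥ 620 (meets base)
DTI: 4,015 ÷ 9,000 = 44.6%, over the 43% base limit.
Reserves: 17,020 ÷ 1,025 = 16.6 months (meets 4-month minimum)
44.6% falls in the override range (43%–47%), so the compensating-factor test applies.
Reserves 16.6 ≥ 8 months; credit score 672 < 680.
Compensating-factor requirement not fully met.

Denied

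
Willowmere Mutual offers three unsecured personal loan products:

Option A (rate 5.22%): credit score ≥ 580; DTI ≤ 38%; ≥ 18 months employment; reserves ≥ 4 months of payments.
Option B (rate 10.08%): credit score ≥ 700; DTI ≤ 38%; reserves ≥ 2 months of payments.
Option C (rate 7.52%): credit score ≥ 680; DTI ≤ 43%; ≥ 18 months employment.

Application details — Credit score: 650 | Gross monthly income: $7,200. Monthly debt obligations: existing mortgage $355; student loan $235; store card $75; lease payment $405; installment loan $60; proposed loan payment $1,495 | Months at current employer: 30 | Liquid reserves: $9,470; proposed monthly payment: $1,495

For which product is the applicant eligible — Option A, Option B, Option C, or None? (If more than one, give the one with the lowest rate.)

Option A

Total debts = (355 + 235 + 75 + 405 + 60 + 1,495) = 2,625; DTI = 2,625/7,200 = 36.5%.
Reserves = 9,470/1,495 = 6.3 months.
Option A: score 650 ≥ 580; DTI 36.5% ≤ 38%; employment 30 ≥ 18 mo; reserves 6.3 ≥ 4 mo → qualifies.
Option B: score 650 < 700; DTI 36.5% ≤ 38%; reserves 6.3 ≥ 2 mo → does not qualify.
Option C: score 650 < 680; DTI 36.5% ≤ 43%; employment 30 ≥ 18 mo → does not qualify.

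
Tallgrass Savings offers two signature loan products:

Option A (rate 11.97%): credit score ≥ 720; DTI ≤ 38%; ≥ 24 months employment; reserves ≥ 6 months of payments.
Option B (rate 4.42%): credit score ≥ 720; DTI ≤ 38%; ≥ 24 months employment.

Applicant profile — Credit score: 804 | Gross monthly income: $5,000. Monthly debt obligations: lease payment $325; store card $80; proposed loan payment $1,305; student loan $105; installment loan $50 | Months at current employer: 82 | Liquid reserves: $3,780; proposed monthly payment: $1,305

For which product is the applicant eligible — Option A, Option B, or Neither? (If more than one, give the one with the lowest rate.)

Total debts = (325 + 80 + 1,305 + 105 + 50) = 1,865; DTI = 1,865/5,000 = 37.3%.
Reserves = 3,780/1,305 = 2.9 months.
Option A: score 804 ≥ 720; DTI 37.3% ≤ 38%; employment 82 ≥ 24 mo; reserves 2.9 < 6 mo → does not qualify.
Option B: score 804 ≥ 720; DTI 37.3% ≤ 38%; employment 82 ≥ 24 mo → qualifies.

Option B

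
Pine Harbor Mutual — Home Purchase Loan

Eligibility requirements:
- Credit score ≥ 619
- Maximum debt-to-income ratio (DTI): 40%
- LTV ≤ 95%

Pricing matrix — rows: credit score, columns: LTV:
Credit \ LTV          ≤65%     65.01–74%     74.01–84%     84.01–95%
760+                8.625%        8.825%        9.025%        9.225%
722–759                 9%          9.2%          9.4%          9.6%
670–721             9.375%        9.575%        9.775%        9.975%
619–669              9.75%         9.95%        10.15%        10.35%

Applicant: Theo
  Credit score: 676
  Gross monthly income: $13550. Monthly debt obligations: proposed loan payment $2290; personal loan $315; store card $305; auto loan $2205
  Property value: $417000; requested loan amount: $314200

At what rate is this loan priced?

Credit score 676 ≥ 619; Total monthly debts = (2,290 + 315 + 305 + 2,205) = 5,115. Debt-to-income = 5,115/13,550 = 37.7% — meets 40% limit
Loan-to-value = 314,200/417,000 = 75.3% — pass (95% max)
Credit 676 → row 670–721; LTV 75.3% → column 74.01–84%. Grid cell → 9.775%.

9.775%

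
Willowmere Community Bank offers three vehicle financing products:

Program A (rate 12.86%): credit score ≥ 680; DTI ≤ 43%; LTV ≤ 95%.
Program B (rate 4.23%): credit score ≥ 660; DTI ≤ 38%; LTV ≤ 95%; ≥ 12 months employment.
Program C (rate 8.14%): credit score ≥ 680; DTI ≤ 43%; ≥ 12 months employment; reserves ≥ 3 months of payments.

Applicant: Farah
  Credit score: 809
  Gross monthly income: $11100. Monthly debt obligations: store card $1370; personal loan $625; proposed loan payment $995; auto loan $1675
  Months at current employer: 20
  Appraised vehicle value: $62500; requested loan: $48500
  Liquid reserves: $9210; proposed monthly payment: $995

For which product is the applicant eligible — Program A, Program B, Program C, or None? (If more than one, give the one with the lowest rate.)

Total debts = (1,370 + 625 + 995 + 1,675) = 4,665; DTI = 4,665/11,100 = 42%.
LTV = 48,500/62,500 = 77.6%.
Reserves = 9,210/995 = 9.3 months.
Program A: score 809 ≥ 680; DTI 42% ≤ 43%; LTV 77.6% ≤ 95% → qualifies.
Program B: score 809 ≥ 660; DTI 42% > 38%; LTV 77.6% ≤ 95%; employment 20 ≥ 12 mo → does not qualify.
Program C: score 809 ≥ 680; DTI 42% ≤ 43%; employment 20 ≥ 12 mo; reserves 9.3 ≥ 3 mo → qualifies.
Qualifying: Program A, Program C. Lowest rate is 8.14% → Program C.

Program C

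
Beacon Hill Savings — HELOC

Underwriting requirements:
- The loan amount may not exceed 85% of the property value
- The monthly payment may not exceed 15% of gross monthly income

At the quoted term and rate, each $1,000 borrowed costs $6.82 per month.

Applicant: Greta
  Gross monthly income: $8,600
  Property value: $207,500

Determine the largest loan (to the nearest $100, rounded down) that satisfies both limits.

$176,300

Payment cap: 15% × $8,600 = $1,290/month.
At $6.82 per $1,000, that supports 1,290/6.82 × 1,000 ≈ $189,149 → $189,100.
LTV cap: 85% × $207,500 = $176,375 → $176,300.
Binding constraint: loan-to-value.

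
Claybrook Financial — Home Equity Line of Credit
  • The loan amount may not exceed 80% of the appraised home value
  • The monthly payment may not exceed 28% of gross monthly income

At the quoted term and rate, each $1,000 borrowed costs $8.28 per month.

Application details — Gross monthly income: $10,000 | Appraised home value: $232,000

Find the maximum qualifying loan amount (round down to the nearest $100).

Payment cap: 28% × $10,000 = $2,800/month.
At $8.28 per $1,000, that supports 2,800/8.28 × 1,000 ≈ $338,164 → $338,100.
LTV cap: 80% × $232,000 = $185,600 → $185,600.
Binding constraint: loan-to-value.

$185,600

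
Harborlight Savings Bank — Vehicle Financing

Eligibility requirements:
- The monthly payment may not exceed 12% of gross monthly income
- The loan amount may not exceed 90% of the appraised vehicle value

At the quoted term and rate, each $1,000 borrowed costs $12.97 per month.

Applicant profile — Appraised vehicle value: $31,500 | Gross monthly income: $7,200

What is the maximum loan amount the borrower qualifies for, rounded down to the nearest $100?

$28,300

Payment cap: 12% × $7,200 = $864/month.
At $12.97 per $1,000, that supports 864/12.97 × 1,000 ≈ $66,615 → $66,600.
LTV cap: 90% × $31,500 = $28,350 → $28,300.
Binding constraint: loan-to-value.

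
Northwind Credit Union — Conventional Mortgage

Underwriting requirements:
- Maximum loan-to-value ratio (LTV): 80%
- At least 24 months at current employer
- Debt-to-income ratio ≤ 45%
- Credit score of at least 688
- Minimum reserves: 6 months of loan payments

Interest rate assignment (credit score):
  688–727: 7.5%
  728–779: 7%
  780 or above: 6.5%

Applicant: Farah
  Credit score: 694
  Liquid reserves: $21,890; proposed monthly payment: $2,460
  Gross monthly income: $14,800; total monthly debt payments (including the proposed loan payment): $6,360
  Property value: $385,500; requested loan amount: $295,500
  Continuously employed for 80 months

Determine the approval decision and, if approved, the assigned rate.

Approved at 7.5%

Credit score 694 ≥ 688 (meets minimum)
Debt-to-income = 6,360/14,800 = 43% — meets 45% limit
Loan-to-value = 295,500/385,500 = 76.7% — pass (80% max)
Liquid reserves cover 21,890/2,460 = 8.9 months — ≥ 6 required
Employment 80 ≥ 24 months
All requirements met. Score 694 falls in the 688–727 tier → 7.5%.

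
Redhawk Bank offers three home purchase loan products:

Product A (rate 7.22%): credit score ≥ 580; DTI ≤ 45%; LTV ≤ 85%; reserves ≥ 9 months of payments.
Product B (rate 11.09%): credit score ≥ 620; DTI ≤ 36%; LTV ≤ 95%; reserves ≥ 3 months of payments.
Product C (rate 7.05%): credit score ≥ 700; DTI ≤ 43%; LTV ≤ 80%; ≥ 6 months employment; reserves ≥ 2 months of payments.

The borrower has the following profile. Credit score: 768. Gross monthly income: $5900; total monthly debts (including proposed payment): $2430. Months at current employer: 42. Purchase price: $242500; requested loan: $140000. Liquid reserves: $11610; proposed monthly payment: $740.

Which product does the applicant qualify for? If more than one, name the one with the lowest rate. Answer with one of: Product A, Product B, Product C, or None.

Product C

DTI = 2,430/5,900 = 41.2%.
LTV = 140,000/242,500 = 57.7%.
Reserves = 11,610/740 = 15.7 months.
Product A: score 768 ≥ 580; DTI 41.2% ≤ 45%; LTV 57.7% ≤ 85%; reserves 15.7 ≥ 9 mo → qualifies.
Product B: score 768 ≥ 620; DTI 41.2% > 36%; LTV 57.7% ≤ 95%; reserves 15.7 ≥ 3 mo → does not qualify.
Product C: score 768 ≥ 700; DTI 41.2% ≤ 43%; LTV 57.7% ≤ 80%; employment 42 ≥ 6 mo; reserves 15.7 ≥ 2 mo → qualifies.
Qualifying: Product A, Product C. Lowest rate is 7.05% → Product C.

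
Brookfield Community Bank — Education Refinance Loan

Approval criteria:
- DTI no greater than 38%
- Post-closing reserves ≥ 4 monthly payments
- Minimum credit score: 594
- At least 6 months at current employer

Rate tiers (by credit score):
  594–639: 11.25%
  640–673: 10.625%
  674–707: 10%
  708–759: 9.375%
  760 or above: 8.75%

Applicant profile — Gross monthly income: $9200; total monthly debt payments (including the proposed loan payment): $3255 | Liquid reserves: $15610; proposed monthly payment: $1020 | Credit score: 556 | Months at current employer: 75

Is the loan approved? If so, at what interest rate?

Credit score 556 < 594 (below minimum)
DTI: 3,255 ÷ 9,200 = 35.4%, within the 38% cap
Employment 75 ≥ 6 months
Reserves = 15,610/1,020 = 15.3 months ≥ 4
Not all requirements met → denied.

Denied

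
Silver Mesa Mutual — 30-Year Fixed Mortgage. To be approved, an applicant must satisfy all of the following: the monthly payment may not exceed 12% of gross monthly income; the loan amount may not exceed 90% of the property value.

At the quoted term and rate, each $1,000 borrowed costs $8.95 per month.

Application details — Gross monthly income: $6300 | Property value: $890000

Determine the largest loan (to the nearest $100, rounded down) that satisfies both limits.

Payment cap: 12% × $6,300 = $756/month.
At $8.95 per $1,000, that supports 756/8.95 × 1,000 ≈ $84,469 → $84,400.
LTV cap: 90% × $890,000 = $801,000 → $801,000.
Binding constraint: payment-to-income.

$84,400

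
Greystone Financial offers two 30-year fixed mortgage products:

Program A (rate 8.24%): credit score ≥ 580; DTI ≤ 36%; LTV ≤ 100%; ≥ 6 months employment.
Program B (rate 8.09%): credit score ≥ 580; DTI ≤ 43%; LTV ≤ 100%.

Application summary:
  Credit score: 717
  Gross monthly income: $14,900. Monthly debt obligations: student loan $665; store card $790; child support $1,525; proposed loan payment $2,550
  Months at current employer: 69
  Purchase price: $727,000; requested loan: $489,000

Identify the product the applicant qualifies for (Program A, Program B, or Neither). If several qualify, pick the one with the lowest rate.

Total debts = (665 + 790 + 1,525 + 2,550) = 5,530; DTI = 5,530/14,900 = 37.1%.
LTV = 489,000/727,000 = 67.3%.
Program A: score 717 ≥ 580; DTI 37.1% > 36%; LTV 67.3% ≤ 100%; employment 69 ≥ 6 mo → does not qualify.
Program B: score 717 ≥ 580; DTI 37.1% ≤ 43%; LTV 67.3% ≤ 100% → qualifies.

Program B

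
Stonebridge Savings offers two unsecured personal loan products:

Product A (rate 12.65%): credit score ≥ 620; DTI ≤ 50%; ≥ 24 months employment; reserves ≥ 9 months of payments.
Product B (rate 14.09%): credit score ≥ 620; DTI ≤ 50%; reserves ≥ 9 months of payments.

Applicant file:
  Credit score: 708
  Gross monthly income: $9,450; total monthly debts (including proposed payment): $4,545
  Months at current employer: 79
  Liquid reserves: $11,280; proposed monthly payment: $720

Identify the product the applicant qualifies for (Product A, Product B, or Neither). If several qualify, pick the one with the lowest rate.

DTI = 4,545/9,450 = 48.1%.
Reserves = 11,280/720 = 15.7 months.
Product A: score 708 ≥ 620; DTI 48.1% ≤ 50%; employment 79 ≥ 24 mo; reserves 15.7 ≥ 9 mo → qualifies.
Product B: score 708 ≥ 620; DTI 48.1% ≤ 50%; reserves 15.7 ≥ 9 mo → qualifies.
Qualifying: Product A, Product B. Lowest rate is 12.65% → Product A.

Product A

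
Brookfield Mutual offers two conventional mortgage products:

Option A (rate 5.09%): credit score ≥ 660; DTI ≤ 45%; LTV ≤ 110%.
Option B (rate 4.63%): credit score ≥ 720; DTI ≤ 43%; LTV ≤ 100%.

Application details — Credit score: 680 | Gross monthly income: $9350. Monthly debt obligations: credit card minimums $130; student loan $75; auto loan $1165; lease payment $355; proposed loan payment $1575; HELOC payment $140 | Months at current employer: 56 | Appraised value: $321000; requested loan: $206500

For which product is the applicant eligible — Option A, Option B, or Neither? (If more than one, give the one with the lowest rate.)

Total debts = (130 + 75 + 1,165 + 355 + 1,575 + 140) = 3,440; DTI = 3,440/9,350 = 36.8%.
LTV = 206,500/321,000 = 64.3%.
Option A: score 680 ≥ 660; DTI 36.8% ≤ 45%; LTV 64.3% ≤ 110% → qualifies.
Option B: score 680 < 720; DTI 36.8% ≤ 43%; LTV 64.3% ≤ 100% → does not qualify.

Option A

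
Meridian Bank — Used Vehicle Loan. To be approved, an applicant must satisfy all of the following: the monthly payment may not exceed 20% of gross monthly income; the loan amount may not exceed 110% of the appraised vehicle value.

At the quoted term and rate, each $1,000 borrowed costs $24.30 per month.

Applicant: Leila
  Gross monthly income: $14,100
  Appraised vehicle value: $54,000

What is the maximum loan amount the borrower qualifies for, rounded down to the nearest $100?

Payment cap: 20% × $14,100 = $2,820/month.
At $24.30 per $1,000, that supports 2,820/24.30 × 1,000 ≈ $116,049 → $116,000.
LTV cap: 110% × $54,000 = $59,400 → $59,400.
Binding constraint: loan-to-value.

$59,400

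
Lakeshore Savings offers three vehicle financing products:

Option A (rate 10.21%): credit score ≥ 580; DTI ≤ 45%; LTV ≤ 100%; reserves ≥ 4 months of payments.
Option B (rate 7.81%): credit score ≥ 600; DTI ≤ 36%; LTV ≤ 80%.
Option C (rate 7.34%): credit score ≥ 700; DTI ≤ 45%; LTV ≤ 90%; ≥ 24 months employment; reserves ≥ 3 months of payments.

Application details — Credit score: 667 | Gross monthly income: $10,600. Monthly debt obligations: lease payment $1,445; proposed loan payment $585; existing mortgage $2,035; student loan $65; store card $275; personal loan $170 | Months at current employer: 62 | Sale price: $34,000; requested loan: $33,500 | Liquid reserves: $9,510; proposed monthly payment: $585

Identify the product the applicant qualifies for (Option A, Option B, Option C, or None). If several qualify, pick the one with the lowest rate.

Total debts = (1,445 + 585 + 2,035 + 65 + 275 + 170) = 4,575; DTI = 4,575/10,600 = 43.2%.
LTV = 33,500/34,000 = 98.5%.
Reserves = 9,510/585 = 16.3 months.
Option A: score 667 ≥ 580; DTI 43.2% ≤ 45%; LTV 98.5% ≤ 100%; reserves 16.3 ≥ 4 mo → qualifies.
Option B: score 667 ≥ 600; DTI 43.2% > 36%; LTV 98.5% > 80% → does not qualify.
Option C: score 667 < 700; DTI 43.2% ≤ 45%; LTV 98.5% > 90%; employment 62 ≥ 24 mo; reserves 16.3 ≥ 3 mo → does not qualify.

Option A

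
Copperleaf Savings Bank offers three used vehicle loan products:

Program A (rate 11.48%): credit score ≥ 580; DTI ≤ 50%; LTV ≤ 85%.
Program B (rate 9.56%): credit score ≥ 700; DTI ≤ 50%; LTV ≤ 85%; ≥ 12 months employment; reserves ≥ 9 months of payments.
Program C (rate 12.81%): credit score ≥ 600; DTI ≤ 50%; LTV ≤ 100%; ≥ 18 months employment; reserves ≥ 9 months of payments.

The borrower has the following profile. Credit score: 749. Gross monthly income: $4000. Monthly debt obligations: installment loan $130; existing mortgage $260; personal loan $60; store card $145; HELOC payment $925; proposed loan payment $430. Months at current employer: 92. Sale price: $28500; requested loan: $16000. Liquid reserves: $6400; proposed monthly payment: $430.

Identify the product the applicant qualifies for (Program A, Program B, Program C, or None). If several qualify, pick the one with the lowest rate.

Total debts = (130 + 260 + 60 + 145 + 925 + 430) = 1,950; DTI = 1,950/4,000 = 48.8%.
LTV = 16,000/28,500 = 56.1%.
Reserves = 6,400/430 = 14.9 months.
Program A: score 749 ≥ 580; DTI 48.8% ≤ 50%; LTV 56.1% ≤ 85% → qualifies.
Program B: score 749 ≥ 700; DTI 48.8% ≤ 50%; LTV 56.1% ≤ 85%; employment 92 ≥ 12 mo; reserves 14.9 ≥ 9 mo → qualifies.
Program C: score 749 ≥ 600; DTI 48.8% ≤ 50%; LTV 56.1% ≤ 100%; employment 92 ≥ 18 mo; reserves 14.9 ≥ 9 mo → qualifies.
Qualifying: Program A, Program B, Program C. Lowest rate is 9.56% → Program B.

Program B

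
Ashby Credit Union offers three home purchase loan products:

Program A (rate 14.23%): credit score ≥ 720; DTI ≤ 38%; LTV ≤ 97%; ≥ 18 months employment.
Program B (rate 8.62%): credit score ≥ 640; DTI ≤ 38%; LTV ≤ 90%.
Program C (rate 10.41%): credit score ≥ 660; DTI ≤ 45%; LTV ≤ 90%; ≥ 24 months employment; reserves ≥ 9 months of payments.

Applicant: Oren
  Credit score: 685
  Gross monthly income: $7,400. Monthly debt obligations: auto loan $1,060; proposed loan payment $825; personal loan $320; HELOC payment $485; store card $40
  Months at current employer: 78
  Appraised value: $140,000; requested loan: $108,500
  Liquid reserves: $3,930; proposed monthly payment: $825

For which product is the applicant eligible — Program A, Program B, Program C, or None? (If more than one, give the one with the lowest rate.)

Program B

Total debts = (1,060 + 825 + 320 + 485 + 40) = 2,730; DTI = 2,730/7,400 = 36.9%.
LTV = 108,500/140,000 = 77.5%.
Reserves = 3,930/825 = 4.8 months.
Program A: score 685 < 720; DTI 36.9% ≤ 38%; LTV 77.5% ≤ 97%; employment 78 ≥ 18 mo → does not qualify.
Program B: score 685 ≥ 640; DTI 36.9% ≤ 38%; LTV 77.5% ≤ 90% → qualifies.
Program C: score 685 ≥ 660; DTI 36.9% ≤ 45%; LTV 77.5% ≤ 90%; employment 78 ≥ 24 mo; reserves 4.8 < 9 mo → does not qualify.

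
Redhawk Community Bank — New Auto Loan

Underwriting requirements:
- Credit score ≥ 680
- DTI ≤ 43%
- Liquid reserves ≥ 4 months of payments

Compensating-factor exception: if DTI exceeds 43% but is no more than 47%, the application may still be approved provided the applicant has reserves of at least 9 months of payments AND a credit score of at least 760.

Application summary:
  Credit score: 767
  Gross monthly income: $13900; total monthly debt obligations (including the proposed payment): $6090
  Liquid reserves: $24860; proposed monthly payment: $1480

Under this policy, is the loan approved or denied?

Credit score 767 ≥ 680 (meets base)
DTI: 6,090 ÷ 13,900 = 43.8%, over the 43% base limit.
Liquid reserves cover 24,860/1,480 = 16.8 months — ≥ 4 required
43.8% falls in the override range (43%–47%), so the compensating-factor test applies.
Reserves 16.8 ≥ 9 months; credit score 767 ≥ 760.
Both override conditions satisfied; DTI exception granted.

Approved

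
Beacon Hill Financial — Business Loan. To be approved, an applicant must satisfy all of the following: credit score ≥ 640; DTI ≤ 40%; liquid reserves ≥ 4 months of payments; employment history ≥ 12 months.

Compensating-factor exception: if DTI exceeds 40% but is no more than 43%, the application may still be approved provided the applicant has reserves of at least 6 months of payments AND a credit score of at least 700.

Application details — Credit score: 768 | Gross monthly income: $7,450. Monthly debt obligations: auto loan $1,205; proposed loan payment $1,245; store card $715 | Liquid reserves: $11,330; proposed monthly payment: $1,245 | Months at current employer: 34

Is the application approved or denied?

Approved

Credit score 768 ≥ 640 (meets base)
Total debts = (1,205 + 1,245 + 715) = 3,165. DTI = 3,165/7,450 = 42.5% > 40% — standard DTI limit exceeded.
Liquid reserves cover 11,330/1,245 = 9.1 months — ≥ 4 required
Employment 34 ≥ 12 months
DTI 42.5% is within the 40%–43% exception band; checking compensating factors.
Reserves 9.1 ≥ 6 months; credit score 768 ≥ 700.
Both override conditions satisfied; DTI exception granted.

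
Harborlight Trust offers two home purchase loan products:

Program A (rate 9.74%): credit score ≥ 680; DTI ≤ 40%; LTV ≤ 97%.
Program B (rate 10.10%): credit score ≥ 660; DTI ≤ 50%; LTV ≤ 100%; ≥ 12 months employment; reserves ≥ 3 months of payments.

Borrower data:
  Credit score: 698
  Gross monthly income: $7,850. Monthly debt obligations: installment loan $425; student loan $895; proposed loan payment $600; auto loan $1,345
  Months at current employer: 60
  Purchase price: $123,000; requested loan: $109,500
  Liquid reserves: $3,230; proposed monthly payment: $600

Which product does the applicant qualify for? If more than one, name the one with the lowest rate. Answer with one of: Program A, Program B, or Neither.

Program B

Total debts = (425 + 895 + 600 + 1,345) = 3,265; DTI = 3,265/7,850 = 41.6%.
LTV = 109,500/123,000 = 89%.
Reserves = 3,230/600 = 5.4 months.
Program A: score 698 ≥ 680; DTI 41.6% > 40%; LTV 89% ≤ 97% → does not qualify.
Program B: score 698 ≥ 660; DTI 41.6% ≤ 50%; LTV 89% ≤ 100%; employment 60 ≥ 12 mo; reserves 5.4 ≥ 3 mo → qualifies.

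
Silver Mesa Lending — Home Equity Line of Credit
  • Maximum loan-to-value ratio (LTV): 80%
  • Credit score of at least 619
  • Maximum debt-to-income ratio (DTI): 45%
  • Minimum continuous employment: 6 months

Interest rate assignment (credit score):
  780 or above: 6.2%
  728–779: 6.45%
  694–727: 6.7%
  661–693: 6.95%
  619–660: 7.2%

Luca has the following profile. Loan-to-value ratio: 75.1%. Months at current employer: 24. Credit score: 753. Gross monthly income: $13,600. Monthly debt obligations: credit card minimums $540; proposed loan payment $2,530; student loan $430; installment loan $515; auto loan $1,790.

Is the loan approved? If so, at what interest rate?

Approved at 6.45%

Credit score 753 ≥ 619 (meets minimum)
LTV 75.1% — within 80%
Employment 24 ≥ 6 months
Total monthly debts = (540 + 2,530 + 430 + 515 + 1,790) = 5,805. DTI: 5,805 ÷ 13,600 = 42.7%, within the 45% cap
All requirements met. Score 753 falls in the 728–779 tier → 6.45%.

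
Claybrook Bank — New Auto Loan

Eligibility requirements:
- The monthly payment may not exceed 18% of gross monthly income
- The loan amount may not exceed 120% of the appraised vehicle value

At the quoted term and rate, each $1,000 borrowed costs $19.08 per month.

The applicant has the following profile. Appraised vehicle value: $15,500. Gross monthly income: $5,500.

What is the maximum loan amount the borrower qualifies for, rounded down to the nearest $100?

Payment cap: 18% × $5,500 = $990/month.
At $19.08 per $1,000, that supports 990/19.08 × 1,000 ≈ $51,886 → $51,800.
LTV cap: 120% × $15,500 = $18,600 → $18,600.
Binding constraint: loan-to-value.

$18,600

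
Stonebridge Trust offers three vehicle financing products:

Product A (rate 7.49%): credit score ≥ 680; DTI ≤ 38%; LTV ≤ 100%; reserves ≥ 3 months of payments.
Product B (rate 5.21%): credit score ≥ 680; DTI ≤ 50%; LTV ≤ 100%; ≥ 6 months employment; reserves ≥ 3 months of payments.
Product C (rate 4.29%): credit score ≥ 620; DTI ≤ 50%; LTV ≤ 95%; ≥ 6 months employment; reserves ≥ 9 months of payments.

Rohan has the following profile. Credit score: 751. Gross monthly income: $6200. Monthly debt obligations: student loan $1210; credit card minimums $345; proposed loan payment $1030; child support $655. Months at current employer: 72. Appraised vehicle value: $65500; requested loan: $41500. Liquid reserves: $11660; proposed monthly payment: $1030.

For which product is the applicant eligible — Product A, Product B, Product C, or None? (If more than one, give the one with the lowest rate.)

Total debts = (1,210 + 345 + 1,030 + 655) = 3,240; DTI = 3,240/6,200 = 52.3%.
LTV = 41,500/65,500 = 63.4%.
Reserves = 11,660/1,030 = 11.3 months.
Product A: score 751 ≥ 680; DTI 52.3% > 38%; LTV 63.4% ≤ 100%; reserves 11.3 ≥ 3 mo → does not qualify.
Product B: score 751 ≥ 680; DTI 52.3% > 50%; LTV 63.4% ≤ 100%; employment 72 ≥ 6 mo; reserves 11.3 ≥ 3 mo → does not qualify.
Product C: score 751 ≥ 620; DTI 52.3% > 50%; LTV 63.4% ≤ 95%; employment 72 ≥ 6 mo; reserves 11.3 ≥ 9 mo → does not qualify.

None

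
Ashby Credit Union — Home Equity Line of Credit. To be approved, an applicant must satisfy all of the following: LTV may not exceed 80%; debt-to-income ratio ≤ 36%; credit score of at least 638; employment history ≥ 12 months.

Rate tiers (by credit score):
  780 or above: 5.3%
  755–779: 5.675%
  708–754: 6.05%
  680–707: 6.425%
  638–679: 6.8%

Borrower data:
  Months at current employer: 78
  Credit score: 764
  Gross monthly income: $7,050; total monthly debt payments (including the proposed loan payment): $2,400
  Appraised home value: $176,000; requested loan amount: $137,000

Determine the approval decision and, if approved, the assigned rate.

Approved at 5.675%

Credit score 764 ≥ 638 (meets minimum)
Employment 78 ≥ 12 months
LTV = 137,000/176,000 = 77.8% ≤ 80%
DTI = 2,400/7,050 = 34% ≤ 36%
All requirements met. Score 764 falls in the 755–779 tier → 5.675%.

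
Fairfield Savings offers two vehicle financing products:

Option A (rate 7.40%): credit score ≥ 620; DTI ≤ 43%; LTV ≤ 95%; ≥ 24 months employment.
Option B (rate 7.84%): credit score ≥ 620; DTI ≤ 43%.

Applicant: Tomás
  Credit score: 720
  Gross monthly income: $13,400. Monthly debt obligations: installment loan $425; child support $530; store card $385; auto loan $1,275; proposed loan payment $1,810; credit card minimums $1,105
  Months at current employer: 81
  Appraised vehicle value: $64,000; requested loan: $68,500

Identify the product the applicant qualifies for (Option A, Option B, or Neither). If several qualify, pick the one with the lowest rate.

Option B

Total debts = (425 + 530 + 385 + 1,275 + 1,810 + 1,105) = 5,530; DTI = 5,530/13,400 = 41.3%.
LTV = 68,500/64,000 = 107%.
Option A: score 720 ≥ 620; DTI 41.3% ≤ 43%; LTV 107% > 95%; employment 81 ≥ 24 mo → does not qualify.
Option B: score 720 ≥ 620; DTI 41.3% ≤ 43% → qualifies.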